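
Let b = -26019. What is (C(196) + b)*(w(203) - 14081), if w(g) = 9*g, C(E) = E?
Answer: 316435042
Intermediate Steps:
(C(196) + b)*(w(203) - 14081) = (196 - 26019)*(9*203 - 14081) = -25823*(1827 - 14081) = -25823*(-12254) = 316435042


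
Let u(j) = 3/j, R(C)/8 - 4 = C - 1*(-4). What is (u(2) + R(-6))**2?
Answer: 1225/4 ≈ 306.25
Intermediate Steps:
R(C) = 64 + 8*C (R(C) = 32 + 8*(C - 1*(-4)) = 32 + 8*(C + 4) = 32 + 8*(4 + C) = 32 + (32 + 8*C) = 64 + 8*C)
(u(2) + R(-6))**2 = (3/2 + (64 + 8*(-6)))**2 = (3*(1/2) + (64 - 48))**2 = (3/2 + 16)**2 = (35/2)**2 = 1225/4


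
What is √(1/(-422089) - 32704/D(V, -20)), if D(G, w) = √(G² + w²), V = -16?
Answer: √(-709531609 - 59721788884301936*√41)/17305649 ≈ 35.733*I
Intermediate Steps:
√(1/(-422089) - 32704/D(V, -20)) = √(1/(-422089) - 32704/(√((-16)² + (-20)²))) = √(-1/422089 - 32704/(√(256 + 400))) = √(-1/422089 - 32704/(√656)) = √(-1/422089 - 32704/(4*√41)) = √(-1/422089 - 32704*√41/164) = √(-1/422089 - 8176*√41/41)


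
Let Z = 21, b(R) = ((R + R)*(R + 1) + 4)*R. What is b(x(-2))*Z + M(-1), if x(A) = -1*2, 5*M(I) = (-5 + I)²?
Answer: -1644/5 ≈ -328.80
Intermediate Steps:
M(I) = (-5 + I)²/5
x(A) = -2
b(R) = R*(4 + 2*R*(1 + R)) (b(R) = ((2*R)*(1 + R) + 4)*R = (2*R*(1 + R) + 4)*R = (4 + 2*R*(1 + R))*R = R*(4 + 2*R*(1 + R)))
b(x(-2))*Z + M(-1) = (2*(-2)*(2 - 2 + (-2)²))*21 + (-5 - 1)²/5 = (2*(-2)*(2 - 2 + 4))*21 + (⅕)*(-6)² = (2*(-2)*4)*21 + (⅕)*36 = -16*21 + 36/5 = -336 + 36/5 = -1644/5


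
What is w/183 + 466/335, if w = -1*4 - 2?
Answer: 27756/20435 ≈ 1.3583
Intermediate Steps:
w = -6 (w = -4 - 2 = -6)
w/183 + 466/335 = -6/183 + 466/335 = -6*1/183 + 466*(1/335) = -2/61 + 466/335 = 27756/20435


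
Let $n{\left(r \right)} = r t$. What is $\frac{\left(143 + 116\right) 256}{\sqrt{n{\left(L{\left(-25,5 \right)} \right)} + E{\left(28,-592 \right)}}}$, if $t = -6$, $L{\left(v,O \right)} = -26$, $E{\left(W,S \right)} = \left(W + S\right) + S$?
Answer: $- \frac{16576 i \sqrt{10}}{25} \approx - 2096.7 i$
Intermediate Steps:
$E{\left(W,S \right)} = W + 2 S$ ($E{\left(W,S \right)} = \left(S + W\right) + S = W + 2 S$)
$n{\left(r \right)} = - 6 r$ ($n{\left(r \right)} = r \left(-6\right) = - 6 r$)
$\frac{\left(143 + 116\right) 256}{\sqrt{n{\left(L{\left(-25,5 \right)} \right)} + E{\left(28,-592 \right)}}} = \frac{\left(143 + 116\right) 256}{\sqrt{\left(-6\right) \left(-26\right) + \left(28 + 2 \left(-592\right)\right)}} = \frac{259 \cdot 256}{\sqrt{156 + \left(28 - 1184\right)}} = \frac{66304}{\sqrt{156 - 1156}} = \frac{66304}{\sqrt{-1000}} = \frac{66304}{10 i \sqrt{10}} = 66304 \left(- \frac{i \sqrt{10}}{100}\right) = - \frac{16576 i \sqrt{10}}{25}$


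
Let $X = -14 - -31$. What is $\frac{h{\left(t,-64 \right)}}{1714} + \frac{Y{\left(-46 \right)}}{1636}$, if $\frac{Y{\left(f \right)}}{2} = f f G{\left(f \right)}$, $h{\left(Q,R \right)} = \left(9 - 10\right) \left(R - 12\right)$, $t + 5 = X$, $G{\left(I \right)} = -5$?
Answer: $- \frac{4517988}{350513} \approx -12.89$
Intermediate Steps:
$X = 17$ ($X = -14 + 31 = 17$)
$t = 12$ ($t = -5 + 17 = 12$)
$h{\left(Q,R \right)} = 12 - R$ ($h{\left(Q,R \right)} = - (-12 + R) = 12 - R$)
$Y{\left(f \right)} = - 10 f^{2}$ ($Y{\left(f \right)} = 2 f f \left(-5\right) = 2 f^{2} \left(-5\right) = 2 \left(- 5 f^{2}\right) = - 10 f^{2}$)
$\frac{h{\left(t,-64 \right)}}{1714} + \frac{Y{\left(-46 \right)}}{1636} = \frac{12 - -64}{1714} + \frac{\left(-10\right) \left(-46\right)^{2}}{1636} = \left(12 + 64\right) \frac{1}{1714} + \left(-10\right) 2116 \cdot \frac{1}{1636} = 76 \cdot \frac{1}{1714} - \frac{5290}{409} = \frac{38}{857} - \frac{5290}{409} = - \frac{4517988}{350513}$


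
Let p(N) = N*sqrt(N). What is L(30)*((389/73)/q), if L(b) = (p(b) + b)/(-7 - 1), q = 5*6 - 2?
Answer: -5835/8176 - 5835*sqrt(30)/8176 ≈ -4.6226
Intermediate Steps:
p(N) = N**(3/2)
q = 28 (q = 30 - 2 = 28)
L(b) = -b/8 - b**(3/2)/8 (L(b) = (b**(3/2) + b)/(-7 - 1) = (b + b**(3/2))/(-8) = (b + b**(3/2))*(-1/8) = -b/8 - b**(3/2)/8)
L(30)*((389/73)/q) = (-1/8*30 - 15*sqrt(30)/4)*((389/73)/28) = (-15/4 - 15*sqrt(30)/4)*((389*(1/73))*(1/28)) = (-15/4 - 15*sqrt(30)/4)*((389/73)*(1/28)) = (-15/4 - 15*sqrt(30)/4)*(389/2044) = -5835/8176 - 5835*sqrt(30)/8176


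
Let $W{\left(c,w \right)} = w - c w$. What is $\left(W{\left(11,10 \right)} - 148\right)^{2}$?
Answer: $61504$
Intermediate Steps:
$W{\left(c,w \right)} = w - c w$
$\left(W{\left(11,10 \right)} - 148\right)^{2} = \left(10 \left(1 - 11\right) - 148\right)^{2} = \left(10 \left(-10\right) - 148\right)^{2} = \left(-100 - 148\right)^{2} = \left(-248\right)^{2} = 61504$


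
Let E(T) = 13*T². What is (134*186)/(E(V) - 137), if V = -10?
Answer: 24924/1163 ≈ 21.431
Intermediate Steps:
(134*186)/(E(V) - 137) = (134*186)/(13*(-10)² - 137) = 24924/(13*100 - 137) = 24924/(1300 - 137) = 24924/1163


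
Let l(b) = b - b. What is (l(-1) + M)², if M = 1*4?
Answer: 16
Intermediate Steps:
M = 4
l(b) = 0
(l(-1) + M)² = (0 + 4)² = 4² = 16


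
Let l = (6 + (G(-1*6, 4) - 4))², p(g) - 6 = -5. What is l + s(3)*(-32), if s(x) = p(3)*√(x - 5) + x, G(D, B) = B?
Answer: -60 - 32*I*√2 ≈ -60.0 - 45.255*I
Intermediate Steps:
p(g) = 1 (p(g) = 6 - 5 = 1)
l = 36 (l = (6 + (4 - 4))² = (6 + 0)² = 6² = 36)
s(x) = x + √(-5 + x) (s(x) = 1*√(x - 5) + x = 1*√(-5 + x) + x = √(-5 + x) + x = x + √(-5 + x))
l + s(3)*(-32) = 36 + (3 + √(-5 + 3))*(-32) = 36 + (3 + √(-2))*(-32) = 36 + (3 + I*√2)*(-32) = 36 + (-96 - 32*I*√2) = -60 - 32*I*√2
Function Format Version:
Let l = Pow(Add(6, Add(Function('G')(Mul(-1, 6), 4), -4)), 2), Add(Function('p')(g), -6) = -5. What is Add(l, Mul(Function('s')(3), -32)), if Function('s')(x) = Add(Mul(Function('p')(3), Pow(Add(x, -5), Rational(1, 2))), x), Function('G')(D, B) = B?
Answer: Add(-60, Mul(-32, I, Pow(2, Rational(1, 2)))) ≈ Add(-60.000, Mul(-45.255, I))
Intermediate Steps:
Function('p')(g) = 1 (Function('p')(g) = Add(6, -5) = 1)
l = 36 (l = Pow(Add(6, Add(4, -4)), 2) = Pow(Add(6, 0), 2) = Pow(6, 2) = 36)
Function('s')(x) = Add(x, Pow(Add(-5, x), Rational(1, 2))) (Function('s')(x) = Add(Mul(1, Pow(Add(x, -5), Rational(1, 2))), x) = Add(Mul(1, Pow(Add(-5, x), Rational(1, 2))), x) = Add(Pow(Add(-5, x), Rational(1, 2)), x) = Add(x, Pow(Add(-5, x), Rational(1, 2))))
Add(l, Mul(Function('s')(3), -32)) = Add(36, Mul(Add(3, Pow(Add(-5, 3), Rational(1, 2))), -32)) = Add(36, Mul(Add(3, Pow(-2, Rational(1, 2))), -32)) = Add(36, Mul(Add(3, Mul(I, Pow(2, Rational(1, 2)))), -32)) = Add(36, Add(-96, Mul(-32, I, Pow(2, Rational(1, 2))))) = Add(-60, Mul(-32, I, Pow(2, Rational(1, 2))))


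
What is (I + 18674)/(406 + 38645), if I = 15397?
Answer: 11357/13017 ≈ 0.87247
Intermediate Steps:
(I + 18674)/(406 + 38645) = (15397 + 18674)/(406 + 38645) = 34071/39051 = 34071*(1/39051) = 11357/13017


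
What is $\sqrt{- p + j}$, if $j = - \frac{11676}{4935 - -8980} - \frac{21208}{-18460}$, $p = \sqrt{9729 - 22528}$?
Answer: $\frac{\sqrt{422299793110 - 1363278084025 i \sqrt{12799}}}{1167595} \approx 7.5314 - 7.5108 i$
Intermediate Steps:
$p = i \sqrt{12799}$ ($p = \sqrt{-12799} = i \sqrt{12799} \approx 113.13 i$)
$j = \frac{3978518}{12843545}$ ($j = - \frac{11676}{4935 + 8980} - - \frac{5302}{4615} = - \frac{11676}{13915} + \frac{5302}{4615} = \frac{3978518}{12843545} \approx 0.30977$)
$\sqrt{- p + j} = \sqrt{- i \sqrt{12799} + \frac{3978518}{12843545}} = \sqrt{\frac{3978518}{12843545} - i \sqrt{12799}}$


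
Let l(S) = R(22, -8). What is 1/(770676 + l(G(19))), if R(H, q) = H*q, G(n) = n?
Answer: 1/770500 ≈ 1.2979e-6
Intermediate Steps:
l(S) = -176 (l(S) = 22*(-8) = -176)
1/(770676 + l(G(19))) = 1/(770676 - 176) = 1/770500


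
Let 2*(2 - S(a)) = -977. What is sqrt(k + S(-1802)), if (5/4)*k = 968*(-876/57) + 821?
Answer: 3*I*sqrt(43135510)/190 ≈ 103.7*I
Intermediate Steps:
S(a) = 981/2 (S(a) = 2 - 1/2*(-977) = 2 + 977/2 = 981/2)
k = -1068228/95 (k = 4*(968*(-876/57) + 821)/5 = 4*(968*(-876*1/57) + 821)/5 = 4*(968*(-292/19) + 821)/5 = 4*(-282656/19 + 821)/5 = (4/5)*(-267057/19) = -1068228/95 ≈ -11245.)
sqrt(k + S(-1802)) = sqrt(-1068228/95 + 981/2) = sqrt(-2043261/190) = 3*I*sqrt(43135510)/190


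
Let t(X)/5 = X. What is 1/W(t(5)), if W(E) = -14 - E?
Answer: -1/39 ≈ -0.025641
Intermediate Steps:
t(X) = 5*X
1/W(t(5)) = 1/(-14 - 5*5) = 1/(-14 - 1*25) = 1/(-14 - 25) = 1/(-39) = -1/39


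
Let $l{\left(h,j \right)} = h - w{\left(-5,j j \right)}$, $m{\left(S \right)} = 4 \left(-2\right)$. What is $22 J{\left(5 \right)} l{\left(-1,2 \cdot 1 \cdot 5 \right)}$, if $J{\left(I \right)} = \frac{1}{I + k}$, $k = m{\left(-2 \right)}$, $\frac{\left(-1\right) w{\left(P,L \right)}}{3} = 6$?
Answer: $- \frac{374}{3} \approx -124.67$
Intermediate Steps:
$m{\left(S \right)} = -8$
$w{\left(P,L \right)} = -18$ ($w{\left(P,L \right)} = \left(-3\right) 6 = -18$)
$k = -8$
$J{\left(I \right)} = \frac{1}{-8 + I}$ ($J{\left(I \right)} = \frac{1}{I - 8} = \frac{1}{-8 + I}$)
$l{\left(h,j \right)} = 18 + h$ ($l{\left(h,j \right)} = h - -18 = h + 18 = 18 + h$)
$22 J{\left(5 \right)} l{\left(-1,2 \cdot 1 \cdot 5 \right)} = \frac{22}{-8 + 5} \left(18 - 1\right) = \frac{22}{-3} \cdot 17 = 22 \left(- \frac{1}{3}\right) 17 = \left(- \frac{22}{3}\right) 17 = - \frac{374}{3}$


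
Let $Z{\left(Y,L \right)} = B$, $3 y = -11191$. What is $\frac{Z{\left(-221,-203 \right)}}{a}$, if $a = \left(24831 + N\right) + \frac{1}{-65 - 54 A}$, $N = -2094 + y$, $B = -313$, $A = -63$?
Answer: $- \frac{3133443}{190275743} \approx -0.016468$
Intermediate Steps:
$y = - \frac{11191}{3}$ ($y = \frac{1}{3} \left(-11191\right) = - \frac{11191}{3} \approx -3730.3$)
$Z{\left(Y,L \right)} = -313$
$N = - \frac{17473}{3}$ ($N = -2094 - \frac{11191}{3} = - \frac{17473}{3} \approx -5824.3$)
$a = \frac{190275743}{10011}$ ($a = \left(24831 - \frac{17473}{3}\right) + \frac{1}{-65 - -3402} = \frac{57020}{3} + \frac{1}{-65 + 3402} = \frac{57020}{3} + \frac{1}{3337} = \frac{190275743}{10011} \approx 19007.0$)
$\frac{Z{\left(-221,-203 \right)}}{a} = - \frac{313}{\frac{190275743}{10011}} = \left(-313\right) \frac{10011}{190275743} = - \frac{3133443}{190275743}$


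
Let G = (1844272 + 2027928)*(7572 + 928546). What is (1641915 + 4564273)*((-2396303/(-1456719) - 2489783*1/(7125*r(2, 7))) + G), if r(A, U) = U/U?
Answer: 25943672174088390367178520536/1153235875 ≈ 2.2496e+19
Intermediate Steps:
r(A, U) = 1
G = 3624836119600 (G = 3872200*936118 = 3624836119600)
(1641915 + 4564273)*((-2396303/(-1456719) - 2489783*1/(7125*r(2, 7))) + G) = (1641915 + 4564273)*((-2396303/(-1456719) - 2489783/((1*57)*125)) + 3624836119600) = 6206188*((-2396303*(-1/1456719) - 2489783/(57*125)) + 3624836119600) = 6206188*((2396303/1456719 - 2489783/7125) + 3624836119600) = 6206188*(-401093393678/1153235875 + 3624836119600) = 6206188*(4180291053717417256322/1153235875) = 25943672174088390367178520536/1153235875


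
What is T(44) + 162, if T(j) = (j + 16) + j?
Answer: 266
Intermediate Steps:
T(j) = 16 + 2*j (T(j) = (16 + j) + j = 16 + 2*j)
T(44) + 162 = (16 + 2*44) + 162 = (16 + 88) + 162 = 104 + 162 = 266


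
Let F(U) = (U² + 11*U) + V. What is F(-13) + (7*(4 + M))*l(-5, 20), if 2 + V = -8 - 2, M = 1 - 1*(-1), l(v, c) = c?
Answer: 854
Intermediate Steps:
M = 2 (M = 1 + 1 = 2)
V = -12 (V = -2 + (-8 - 2) = -2 - 10 = -12)
F(U) = -12 + U² + 11*U (F(U) = (U² + 11*U) - 12 = -12 + U² + 11*U)
F(-13) + (7*(4 + M))*l(-5, 20) = (-12 + (-13)² + 11*(-13)) + (7*(4 + 2))*20 = (-12 + 169 - 143) + (7*6)*20 = 14 + 42*20 = 14 + 840 = 854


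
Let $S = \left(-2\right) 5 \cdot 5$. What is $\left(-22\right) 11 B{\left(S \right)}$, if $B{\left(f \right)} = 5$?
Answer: $-1210$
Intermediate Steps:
$S = -50$ ($S = \left(-10\right) 5 = -50$)
$\left(-22\right) 11 B{\left(S \right)} = \left(-22\right) 11 \cdot 5 = \left(-242\right) 5 = -1210$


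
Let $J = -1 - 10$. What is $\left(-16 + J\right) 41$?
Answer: $-1107$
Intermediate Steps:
$J = -11$
$\left(-16 + J\right) 41 = \left(-16 - 11\right) 41 = \left(-27\right) 41 = -1107$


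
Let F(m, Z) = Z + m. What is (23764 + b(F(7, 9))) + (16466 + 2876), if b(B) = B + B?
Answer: 43138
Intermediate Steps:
b(B) = 2*B
(23764 + b(F(7, 9))) + (16466 + 2876) = (23764 + 2*(9 + 7)) + (16466 + 2876) = (23764 + 2*16) + 19342 = (23764 + 32) + 19342 = 23796 + 19342 = 43138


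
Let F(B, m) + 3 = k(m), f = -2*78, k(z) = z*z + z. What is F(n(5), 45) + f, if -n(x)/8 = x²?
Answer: 1911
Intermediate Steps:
k(z) = z + z² (k(z) = z² + z = z + z²)
n(x) = -8*x²
f = -156
F(B, m) = -3 + m*(1 + m)
F(n(5), 45) + f = (-3 + 45*(1 + 45)) - 156 = (-3 + 45*46) - 156 = (-3 + 2070) - 156 = 2067 - 156 = 1911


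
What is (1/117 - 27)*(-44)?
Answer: 138952/117 ≈ 1187.6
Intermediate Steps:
(1/117 - 27)*(-44) = -3158/117*(-44) = 138952/117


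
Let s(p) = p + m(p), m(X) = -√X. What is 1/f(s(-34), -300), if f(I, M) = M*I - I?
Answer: 1/10535 - I*√34/358190 ≈ 9.4922e-5 - 1.6279e-5*I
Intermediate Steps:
s(p) = p - √p
f(I, M) = -I + I*M (f(I, M) = I*M - I = -I + I*M)
1/f(s(-34), -300) = 1/((-34 - √(-34))*(-1 - 300)) = 1/((-34 - I*√34)*(-301)) = 1/(10234 + 301*I*√34)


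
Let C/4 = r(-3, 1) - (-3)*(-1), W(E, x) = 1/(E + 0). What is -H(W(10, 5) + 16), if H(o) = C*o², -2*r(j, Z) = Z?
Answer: 181447/50 ≈ 3628.9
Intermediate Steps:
r(j, Z) = -Z/2
W(E, x) = 1/E
C = -14 (C = 4*(-½*1 - (-3)*(-1)) = 4*(-½ - 1*3) = 4*(-½ - 3) = 4*(-7/2) = -14)
H(o) = -14*o²
-H(W(10, 5) + 16) = -(-14)*(1/10 + 16)² = -(-14)*(⅒ + 16)² = -(-14)*(161/10)² = -(-14)*25921/100 = -1*(-181447/50) = 181447/50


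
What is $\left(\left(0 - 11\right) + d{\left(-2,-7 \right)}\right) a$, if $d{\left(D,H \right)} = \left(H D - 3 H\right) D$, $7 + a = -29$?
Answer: $2916$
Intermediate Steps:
$a = -36$ ($a = -7 - 29 = -36$)
$d{\left(D,H \right)} = D \left(- 3 H + D H\right)$ ($d{\left(D,H \right)} = \left(D H - 3 H\right) D = \left(- 3 H + D H\right) D = D \left(- 3 H + D H\right)$)
$\left(\left(0 - 11\right) + d{\left(-2,-7 \right)}\right) a = \left(\left(0 - 11\right) - - 14 \left(-3 - 2\right)\right) \left(-36\right) = \left(-11 - \left(-14\right) \left(-5\right)\right) \left(-36\right) = \left(-11 - 70\right) \left(-36\right) = \left(-81\right) \left(-36\right) = 2916$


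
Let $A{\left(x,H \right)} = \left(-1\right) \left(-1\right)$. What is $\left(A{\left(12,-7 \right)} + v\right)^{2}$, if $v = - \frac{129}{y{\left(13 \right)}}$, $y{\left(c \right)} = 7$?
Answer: $\frac{14884}{49} \approx 303.75$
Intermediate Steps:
$A{\left(x,H \right)} = 1$
$v = - \frac{129}{7} \approx -18.429$
$\left(A{\left(12,-7 \right)} + v\right)^{2} = \left(1 - \frac{129}{7}\right)^{2} = \left(- \frac{122}{7}\right)^{2} = \frac{14884}{49}$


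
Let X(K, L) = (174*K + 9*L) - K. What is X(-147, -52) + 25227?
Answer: -672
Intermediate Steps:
X(K, L) = 9*L + 173*K (X(K, L) = (9*L + 174*K) - K = 9*L + 173*K)
X(-147, -52) + 25227 = (9*(-52) + 173*(-147)) + 25227 = (-468 - 25431) + 25227 = -25899 + 25227 = -672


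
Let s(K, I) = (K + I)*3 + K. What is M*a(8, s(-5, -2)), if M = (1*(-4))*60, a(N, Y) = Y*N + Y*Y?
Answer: -112320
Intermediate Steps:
s(K, I) = 3*I + 4*K (s(K, I) = (I + K)*3 + K = (3*I + 3*K) + K = 3*I + 4*K)
a(N, Y) = Y**2 + N*Y (a(N, Y) = N*Y + Y**2 = Y**2 + N*Y)
M = -240 (M = -4*60 = -240)
M*a(8, s(-5, -2)) = -240*(3*(-2) + 4*(-5))*(8 + (3*(-2) + 4*(-5))) = -240*(-6 - 20)*(8 + (-6 - 20)) = -(-6240)*(8 - 26) = -(-6240)*(-18) = -240*468 = -112320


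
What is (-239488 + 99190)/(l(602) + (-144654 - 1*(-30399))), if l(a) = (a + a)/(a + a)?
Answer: 70149/57127 ≈ 1.2279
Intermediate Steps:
l(a) = 1 (l(a) = (2*a)/((2*a)) = (2*a)*(1/(2*a)) = 1)
(-239488 + 99190)/(l(602) + (-144654 - 1*(-30399))) = (-239488 + 99190)/(1 + (-144654 - 1*(-30399))) = -140298/(1 + (-144654 + 30399)) = -140298/(1 - 114255) = -140298/(-114254) = -140298*(-1/114254) = 70149/57127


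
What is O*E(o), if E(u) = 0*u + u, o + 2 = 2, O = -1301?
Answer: 0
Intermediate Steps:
o = 0 (o = -2 + 2 = 0)
E(u) = u (E(u) = 0 + u = u)
O*E(o) = -1301*0 = 0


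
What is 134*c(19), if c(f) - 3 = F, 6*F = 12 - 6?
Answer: 536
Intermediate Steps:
F = 1 (F = (12 - 6)/6 = (1/6)*6 = 1)
c(f) = 4 (c(f) = 3 + 1 = 4)
134*c(19) = 134*4 = 536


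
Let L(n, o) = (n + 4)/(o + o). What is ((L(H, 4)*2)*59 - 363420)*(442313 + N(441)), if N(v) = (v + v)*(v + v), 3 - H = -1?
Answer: -443314542574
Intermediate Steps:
H = 4 (H = 3 - 1*(-1) = 3 + 1 = 4)
N(v) = 4*v² (N(v) = (2*v)*(2*v) = 4*v²)
L(n, o) = (4 + n)/(2*o) (L(n, o) = (4 + n)/((2*o)) = (4 + n)*(1/(2*o)) = (4 + n)/(2*o))
((L(H, 4)*2)*59 - 363420)*(442313 + N(441)) = ((((½)*(4 + 4)/4)*2)*59 - 363420)*(442313 + 4*441²) = ((((½)*(¼)*8)*2)*59 - 363420)*(442313 + 4*194481) = ((1*2)*59 - 363420)*(442313 + 777924) = (2*59 - 363420)*1220237 = (118 - 363420)*1220237 = -363302*1220237 = -443314542574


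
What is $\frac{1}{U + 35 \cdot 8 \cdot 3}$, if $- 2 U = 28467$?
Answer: $- \frac{2}{26787} \approx -7.4663 \cdot 10^{-5}$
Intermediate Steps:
$U = - \frac{28467}{2}$ ($U = \left(- \frac{1}{2}\right) 28467 = - \frac{28467}{2} \approx -14234.0$)
$\frac{1}{U + 35 \cdot 8 \cdot 3} = \frac{1}{- \frac{28467}{2} + 35 \cdot 8 \cdot 3} = \frac{1}{- \frac{28467}{2} + 280 \cdot 3} = \frac{1}{- \frac{28467}{2} + 840} = \frac{1}{- \frac{26787}{2}} = - \frac{2}{26787}$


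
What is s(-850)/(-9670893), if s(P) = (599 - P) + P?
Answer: -599/9670893 ≈ -6.1938e-5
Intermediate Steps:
s(P) = 599
s(-850)/(-9670893) = 599/(-9670893) = 599*(-1/9670893) = -599/9670893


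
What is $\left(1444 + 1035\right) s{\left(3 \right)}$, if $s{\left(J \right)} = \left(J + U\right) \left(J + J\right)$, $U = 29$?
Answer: $475968$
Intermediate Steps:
$s{\left(J \right)} = 2 J \left(29 + J\right)$ ($s{\left(J \right)} = \left(J + 29\right) \left(J + J\right) = \left(29 + J\right) 2 J = 2 J \left(29 + J\right)$)
$\left(1444 + 1035\right) s{\left(3 \right)} = \left(1444 + 1035\right) 2 \cdot 3 \left(29 + 3\right) = 2479 \cdot 2 \cdot 3 \cdot 32 = 2479 \cdot 192 = 475968$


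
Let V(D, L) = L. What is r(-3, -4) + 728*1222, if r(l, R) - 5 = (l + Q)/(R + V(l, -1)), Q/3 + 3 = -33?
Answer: 4448216/5 ≈ 8.8964e+5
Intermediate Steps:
Q = -108 (Q = -9 + 3*(-33) = -9 - 99 = -108)
r(l, R) = 5 + (-108 + l)/(-1 + R) (r(l, R) = 5 + (l - 108)/(R - 1) = 5 + (-108 + l)/(-1 + R))
r(-3, -4) + 728*1222 = (-113 - 3 + 5*(-4))/(-1 - 4) + 728*1222 = (-113 - 3 - 20)/(-5) + 889616 = -⅕*(-136) + 889616 = 136/5 + 889616 = 4448216/5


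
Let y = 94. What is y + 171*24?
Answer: 4198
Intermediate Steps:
y + 171*24 = 94 + 171*24 = 94 + 4104 = 4198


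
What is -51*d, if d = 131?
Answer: -6681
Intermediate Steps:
-51*d = -51*131 = -6681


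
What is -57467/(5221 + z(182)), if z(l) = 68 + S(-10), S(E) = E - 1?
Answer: -57467/5278 ≈ -10.888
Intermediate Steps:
S(E) = -1 + E
z(l) = 57 (z(l) = 68 + (-1 - 10) = 68 - 11 = 57)
-57467/(5221 + z(182)) = -57467/(5221 + 57) = -57467/5278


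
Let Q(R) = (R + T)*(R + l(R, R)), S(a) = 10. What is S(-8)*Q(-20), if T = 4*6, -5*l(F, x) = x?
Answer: -640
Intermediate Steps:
l(F, x) = -x/5
T = 24
Q(R) = 4*R*(24 + R)/5 (Q(R) = (R + 24)*(R - R/5) = (24 + R)*(4*R/5) = 4*R*(24 + R)/5)
S(-8)*Q(-20) = 10*((4/5)*(-20)*(24 - 20)) = 10*((4/5)*(-20)*4) = 10*(-64) = -640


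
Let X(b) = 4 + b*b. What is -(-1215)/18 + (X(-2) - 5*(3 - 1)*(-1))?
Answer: 171/2 ≈ 85.500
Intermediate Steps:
X(b) = 4 + b²
-(-1215)/18 + (X(-2) - 5*(3 - 1)*(-1)) = -(-1215)/18 + ((4 + (-2)²) - 5*(3 - 1)*(-1)) = -(-1215)/18 + ((4 + 4) - 5*2*(-1)) = -27*(-5/2) + (8 - 10*(-1)) = 135/2 + (8 + 10) = 135/2 + 18 = 171/2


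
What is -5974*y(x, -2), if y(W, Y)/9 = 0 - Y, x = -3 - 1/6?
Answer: -107532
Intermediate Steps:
x = -19/6 (x = -3 - 1/6 = -3 - 1*⅙ = -3 - ⅙ = -19/6 ≈ -3.1667)
y(W, Y) = -9*Y (y(W, Y) = 9*(0 - Y) = 9*(-Y) = -9*Y)
-5974*y(x, -2) = -(-53766)*(-2) = -5974*18 = -107532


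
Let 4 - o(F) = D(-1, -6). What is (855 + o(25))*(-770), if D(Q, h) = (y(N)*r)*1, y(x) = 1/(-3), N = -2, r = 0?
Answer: -661430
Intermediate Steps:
y(x) = -1/3
D(Q, h) = 0 (D(Q, h) = -1/3*0*1 = 0*1 = 0)
o(F) = 4 (o(F) = 4 - 1*0 = 4 + 0 = 4)
(855 + o(25))*(-770) = (855 + 4)*(-770) = 859*(-770) = -661430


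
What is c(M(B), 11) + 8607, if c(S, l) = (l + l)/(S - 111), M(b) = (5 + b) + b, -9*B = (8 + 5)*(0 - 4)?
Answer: 3657876/425 ≈ 8606.8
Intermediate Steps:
B = 52/9 (B = -(8 + 5)*(0 - 4)/9 = -13*(-4)/9 = -1/9*(-52) = 52/9 ≈ 5.7778)
M(b) = 5 + 2*b
c(S, l) = 2*l/(-111 + S) (c(S, l) = (2*l)/(-111 + S) = 2*l/(-111 + S))
c(M(B), 11) + 8607 = 2*11/(-111 + (5 + 2*(52/9))) + 8607 = 2*11/(-111 + (5 + 104/9)) + 8607 = 2*11/(-111 + 149/9) + 8607 = 2*11/(-850/9) + 8607 = 2*11*(-9/850) + 8607 = -99/425 + 8607 = 3657876/425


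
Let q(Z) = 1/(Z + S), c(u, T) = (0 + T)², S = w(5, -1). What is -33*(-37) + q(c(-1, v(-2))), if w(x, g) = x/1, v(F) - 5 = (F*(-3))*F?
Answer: 65935/54 ≈ 1221.0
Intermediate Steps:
v(F) = 5 - 3*F² (v(F) = 5 + (F*(-3))*F = 5 + (-3*F)*F = 5 - 3*F²)
w(x, g) = x (w(x, g) = x*1 = x)
S = 5
c(u, T) = T²
q(Z) = 1/(5 + Z) (q(Z) = 1/(Z + 5) = 1/(5 + Z))
-33*(-37) + q(c(-1, v(-2))) = -33*(-37) + 1/(5 + (5 - 3*(-2)²)²) = 1221 + 1/(5 + (5 - 3*4)²) = 1221 + 1/(5 + (5 - 12)²) = 1221 + 1/(5 + (-7)²) = 1221 + 1/(5 + 49) = 1221 + 1/54 = 65935/54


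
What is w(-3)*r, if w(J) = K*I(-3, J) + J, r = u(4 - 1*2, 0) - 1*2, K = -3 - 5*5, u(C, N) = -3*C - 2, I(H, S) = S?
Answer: -810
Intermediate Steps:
u(C, N) = -2 - 3*C
K = -28 (K = -3 - 1*25 = -3 - 25 = -28)
r = -10 (r = (-2 - 3*(4 - 1*2)) - 1*2 = (-2 - 3*(4 - 2)) - 2 = (-2 - 3*2) - 2 = (-2 - 6) - 2 = -8 - 2 = -10)
w(J) = -27*J (w(J) = -28*J + J = -27*J)
w(-3)*r = -27*(-3)*(-10) = 81*(-10) = -810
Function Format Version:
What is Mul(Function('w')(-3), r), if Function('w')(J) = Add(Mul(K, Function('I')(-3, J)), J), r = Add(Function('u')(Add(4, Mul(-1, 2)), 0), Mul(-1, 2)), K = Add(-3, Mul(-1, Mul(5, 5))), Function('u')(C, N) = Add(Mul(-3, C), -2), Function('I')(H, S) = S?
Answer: -810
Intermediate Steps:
Function('u')(C, N) = Add(-2, Mul(-3, C))
K = -28 (K = Add(-3, Mul(-1, 25)) = Add(-3, -25) = -28)
r = -10 (r = Add(Add(-2, Mul(-3, Add(4, Mul(-1, 2)))), Mul(-1, 2)) = Add(Add(-2, Mul(-3, Add(4, -2))), -2) = Add(Add(-2, Mul(-3, 2)), -2) = Add(Add(-2, -6), -2) = Add(-8, -2) = -10)
Function('w')(J) = Mul(-27, J) (Function('w')(J) = Add(Mul(-28, J), J) = Mul(-27, J))
Mul(Function('w')(-3), r) = Mul(Mul(-27, -3), -10) = Mul(81, -10) = -810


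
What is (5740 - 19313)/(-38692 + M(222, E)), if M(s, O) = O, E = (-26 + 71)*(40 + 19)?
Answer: 13573/36037 ≈ 0.37664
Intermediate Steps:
E = 2655 (E = 45*59 = 2655)
(5740 - 19313)/(-38692 + M(222, E)) = (5740 - 19313)/(-38692 + 2655) = -13573/(-36037) = -13573*(-1/36037) = 13573/36037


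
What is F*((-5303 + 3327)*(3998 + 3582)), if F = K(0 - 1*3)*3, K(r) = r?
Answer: 134802720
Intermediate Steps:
F = -9 (F = (0 - 1*3)*3 = (0 - 3)*3 = -3*3 = -9)
F*((-5303 + 3327)*(3998 + 3582)) = -9*(-5303 + 3327)*(3998 + 3582) = -(-17784)*7580 = -9*(-14978080) = 134802720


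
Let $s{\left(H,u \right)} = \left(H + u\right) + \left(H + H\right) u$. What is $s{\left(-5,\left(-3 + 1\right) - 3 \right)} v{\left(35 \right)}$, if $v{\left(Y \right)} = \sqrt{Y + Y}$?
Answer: $40 \sqrt{70} \approx 334.66$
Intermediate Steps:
$v{\left(Y \right)} = \sqrt{2} \sqrt{Y}$ ($v{\left(Y \right)} = \sqrt{2 Y} = \sqrt{2} \sqrt{Y}$)
$s{\left(H,u \right)} = H + u + 2 H u$ ($s{\left(H,u \right)} = \left(H + u\right) + 2 H u = H + u + 2 H u$)
$s{\left(-5,\left(-3 + 1\right) - 3 \right)} v{\left(35 \right)} = \left(-5 + \left(\left(-3 + 1\right) - 3\right) + 2 \left(-5\right) \left(\left(-3 + 1\right) - 3\right)\right) \sqrt{2} \sqrt{35} = \left(-5 - 5 + 2 \left(-5\right) \left(-2 - 3\right)\right) \sqrt{70} = \left(-5 - 5 + 2 \left(-5\right) \left(-5\right)\right) \sqrt{70} = \left(-5 - 5 + 50\right) \sqrt{70} = 40 \sqrt{70}$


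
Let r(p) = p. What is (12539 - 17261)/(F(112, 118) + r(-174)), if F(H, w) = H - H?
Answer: 787/29 ≈ 27.138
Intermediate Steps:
F(H, w) = 0
(12539 - 17261)/(F(112, 118) + r(-174)) = (12539 - 17261)/(0 - 174) = -4722/(-174) = -4722*(-1/174) = 787/29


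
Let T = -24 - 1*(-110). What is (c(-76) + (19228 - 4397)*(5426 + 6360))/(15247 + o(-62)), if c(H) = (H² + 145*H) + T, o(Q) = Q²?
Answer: 174793008/19091 ≈ 9155.8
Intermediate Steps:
T = 86 (T = -24 + 110 = 86)
c(H) = 86 + H² + 145*H (c(H) = (H² + 145*H) + 86 = 86 + H² + 145*H)
(c(-76) + (19228 - 4397)*(5426 + 6360))/(15247 + o(-62)) = ((86 + (-76)² + 145*(-76)) + (19228 - 4397)*(5426 + 6360))/(15247 + (-62)²) = ((86 + 5776 - 11020) + 14831*11786)/(15247 + 3844) = (-5158 + 174798166)/19091 = 174793008*(1/19091) = 174793008/19091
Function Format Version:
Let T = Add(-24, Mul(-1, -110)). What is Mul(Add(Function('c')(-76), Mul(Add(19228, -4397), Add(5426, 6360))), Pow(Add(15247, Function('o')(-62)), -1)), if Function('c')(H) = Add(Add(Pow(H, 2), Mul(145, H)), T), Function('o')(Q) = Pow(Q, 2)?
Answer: Rational(174793008, 19091) ≈ 9155.8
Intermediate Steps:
T = 86 (T = Add(-24, 110) = 86)
Function('c')(H) = Add(86, Pow(H, 2), Mul(145, H)) (Function('c')(H) = Add(Add(Pow(H, 2), Mul(145, H)), 86) = Add(86, Pow(H, 2), Mul(145, H)))
Mul(Add(Function('c')(-76), Mul(Add(19228, -4397), Add(5426, 6360))), Pow(Add(15247, Function('o')(-62)), -1)) = Mul(Add(Add(86, Pow(-76, 2), Mul(145, -76)), Mul(Add(19228, -4397), Add(5426, 6360))), Pow(Add(15247, Pow(-62, 2)), -1)) = Mul(Add(Add(86, 5776, -11020), Mul(14831, 11786)), Pow(Add(15247, 3844), -1)) = Mul(Add(-5158, 174798166), Pow(19091, -1)) = Mul(174793008, Rational(1, 19091)) = Rational(174793008, 19091)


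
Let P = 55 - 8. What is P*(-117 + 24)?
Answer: -4371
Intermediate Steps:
P = 47
P*(-117 + 24) = 47*(-117 + 24) = 47*(-93) = -4371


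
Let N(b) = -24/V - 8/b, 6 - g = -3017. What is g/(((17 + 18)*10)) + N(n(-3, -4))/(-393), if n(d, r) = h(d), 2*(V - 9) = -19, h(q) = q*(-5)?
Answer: 3514277/412650 ≈ 8.5164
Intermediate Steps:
h(q) = -5*q
g = 3023 (g = 6 - 1*(-3017) = 6 + 3017 = 3023)
V = -½ (V = 9 + (½)*(-19) = 9 - 19/2 = -½ ≈ -0.50000)
n(d, r) = -5*d
N(b) = 48 - 8/b (N(b) = -24/(-½) - 8/b = -24*(-2) - 8/b = 48 - 8/b)
g/(((17 + 18)*10)) + N(n(-3, -4))/(-393) = 3023/(((17 + 18)*10)) + (48 - 8/((-5*(-3))))/(-393) = 3023/((35*10)) + (48 - 8/15)*(-1/393) = 3023/350 + (48 - 8*1/15)*(-1/393) = 3023*(1/350) + (48 - 8/15)*(-1/393) = 3023/350 + (712/15)*(-1/393) = 3023/350 - 712/5895 = 3514277/412650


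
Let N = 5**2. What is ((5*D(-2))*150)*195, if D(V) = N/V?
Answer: -1828125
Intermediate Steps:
N = 25
D(V) = 25/V
((5*D(-2))*150)*195 = ((5*(25/(-2)))*150)*195 = ((5*(25*(-1/2)))*150)*195 = ((5*(-25/2))*150)*195 = -125/2*150*195 = -9375*195 = -1828125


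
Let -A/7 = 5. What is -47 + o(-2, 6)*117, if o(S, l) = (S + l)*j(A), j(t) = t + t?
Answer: -32807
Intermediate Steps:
A = -35 (A = -7*5 = -35)
j(t) = 2*t
o(S, l) = -70*S - 70*l (o(S, l) = (S + l)*(2*(-35)) = (S + l)*(-70) = -70*S - 70*l)
-47 + o(-2, 6)*117 = -47 + (-70*(-2) - 70*6)*117 = -47 + (140 - 420)*117 = -47 - 280*117 = -47 - 32760 = -32807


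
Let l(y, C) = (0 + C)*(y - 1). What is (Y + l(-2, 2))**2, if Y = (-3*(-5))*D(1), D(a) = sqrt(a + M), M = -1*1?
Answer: 36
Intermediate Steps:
l(y, C) = C*(-1 + y)
M = -1
D(a) = sqrt(-1 + a) (D(a) = sqrt(a - 1) = sqrt(-1 + a))
Y = 0 (Y = (-3*(-5))*sqrt(-1 + 1) = 15*sqrt(0) = 15*0 = 0)
(Y + l(-2, 2))**2 = (0 + 2*(-1 - 2))**2 = (0 + 2*(-3))**2 = (0 - 6)**2 = (-6)**2 = 36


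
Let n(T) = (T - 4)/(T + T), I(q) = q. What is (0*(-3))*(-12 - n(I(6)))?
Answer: 0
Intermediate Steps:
n(T) = (-4 + T)/(2*T) (n(T) = (-4 + T)/((2*T)) = (-4 + T)*(1/(2*T)) = (-4 + T)/(2*T))
(0*(-3))*(-12 - n(I(6))) = (0*(-3))*(-12 - (-4 + 6)/(2*6)) = 0*(-12 - 2/(2*6)) = 0*(-12 - 1*1/6) = 0*(-12 - 1/6) = 0*(-73/6) = 0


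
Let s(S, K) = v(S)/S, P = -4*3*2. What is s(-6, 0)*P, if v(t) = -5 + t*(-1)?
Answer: 4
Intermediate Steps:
v(t) = -5 - t
P = -24 (P = -12*2 = -24)
s(S, K) = (-5 - S)/S
s(-6, 0)*P = ((-5 - 1*(-6))/(-6))*(-24) = -(-5 + 6)/6*(-24) = -1/6*1*(-24) = -1/6*(-24) = 4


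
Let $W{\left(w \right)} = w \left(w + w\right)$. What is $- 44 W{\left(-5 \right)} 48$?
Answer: $-105600$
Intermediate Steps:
$W{\left(w \right)} = 2 w^{2}$ ($W{\left(w \right)} = w 2 w = 2 w^{2}$)
$- 44 W{\left(-5 \right)} 48 = - 44 \cdot 2 \left(-5\right)^{2} \cdot 48 = - 44 \cdot 2 \cdot 25 \cdot 48 = \left(-44\right) 50 \cdot 48 = \left(-2200\right) 48 = -105600$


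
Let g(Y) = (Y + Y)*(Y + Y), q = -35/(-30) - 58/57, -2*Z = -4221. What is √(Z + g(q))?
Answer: √27429214/114 ≈ 45.941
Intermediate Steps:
Z = 4221/2 (Z = -½*(-4221) = 4221/2 ≈ 2110.5)
q = 17/114 (q = -35*(-1/30) - 58*1/57 = 7/6 - 58/57 = 17/114 ≈ 0.14912)
g(Y) = 4*Y² (g(Y) = (2*Y)*(2*Y) = 4*Y²)
√(Z + g(q)) = √(4221/2 + 4*(17/114)²) = √(4221/2 + 4*(289/12996)) = √(4221/2 + 289/3249) = √(13714607/6498) = √27429214/114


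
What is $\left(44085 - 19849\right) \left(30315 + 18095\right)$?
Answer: $1173264760$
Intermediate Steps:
$\left(44085 - 19849\right) \left(30315 + 18095\right) = 24236 \cdot 48410 = 1173264760$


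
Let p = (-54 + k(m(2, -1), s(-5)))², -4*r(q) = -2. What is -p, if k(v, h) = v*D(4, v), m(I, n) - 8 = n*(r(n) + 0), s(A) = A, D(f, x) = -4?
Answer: -7056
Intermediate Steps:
r(q) = ½ (r(q) = -¼*(-2) = ½)
m(I, n) = 8 + n/2 (m(I, n) = 8 + n*(½ + 0) = 8 + n*(½) = 8 + n/2)
k(v, h) = -4*v (k(v, h) = v*(-4) = -4*v)
p = 7056 (p = (-54 - 4*(8 + (½)*(-1)))² = (-54 - 4*(8 - ½))² = (-54 - 4*15/2)² = (-54 - 30)² = (-84)² = 7056)
-p = -1*7056 = -7056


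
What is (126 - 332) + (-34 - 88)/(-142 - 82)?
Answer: -23011/112 ≈ -205.46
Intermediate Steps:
(126 - 332) + (-34 - 88)/(-142 - 82) = -206 - 122/(-224) = -206 - 122*(-1/224) = -206 + 61/112 = -23011/112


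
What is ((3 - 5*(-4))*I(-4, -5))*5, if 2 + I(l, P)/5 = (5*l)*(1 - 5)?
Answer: 44850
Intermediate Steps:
I(l, P) = -10 - 100*l (I(l, P) = -10 + 5*((5*l)*(1 - 5)) = -10 + 5*((5*l)*(-4)) = -10 + 5*(-20*l) = -10 - 100*l)
((3 - 5*(-4))*I(-4, -5))*5 = ((3 - 5*(-4))*(-10 - 100*(-4)))*5 = ((3 + 20)*(-10 + 400))*5 = (23*390)*5 = 8970*5 = 44850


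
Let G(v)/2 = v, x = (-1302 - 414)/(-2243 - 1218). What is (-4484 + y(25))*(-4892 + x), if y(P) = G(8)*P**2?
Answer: -93383099936/3461 ≈ -2.6982e+7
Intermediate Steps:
x = 1716/3461 (x = -1716/(-3461) = -1716*(-1/3461) = 1716/3461 ≈ 0.49581)
G(v) = 2*v
y(P) = 16*P**2 (y(P) = (2*8)*P**2 = 16*P**2)
(-4484 + y(25))*(-4892 + x) = (-4484 + 16*25**2)*(-4892 + 1716/3461) = (-4484 + 16*625)*(-16929496/3461) = (-4484 + 10000)*(-16929496/3461) = 5516*(-16929496/3461) = -93383099936/3461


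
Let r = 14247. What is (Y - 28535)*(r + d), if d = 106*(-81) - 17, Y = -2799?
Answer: -176849096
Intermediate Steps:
d = -8603 (d = -8586 - 17 = -8603)
(Y - 28535)*(r + d) = (-2799 - 28535)*(14247 - 8603) = -31334*5644 = -176849096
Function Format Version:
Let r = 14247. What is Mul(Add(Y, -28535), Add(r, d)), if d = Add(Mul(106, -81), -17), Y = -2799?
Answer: -176849096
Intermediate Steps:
d = -8603 (d = Add(-8586, -17) = -8603)
Mul(Add(Y, -28535), Add(r, d)) = Mul(Add(-2799, -28535), Add(14247, -8603)) = Mul(-31334, 5644) = -176849096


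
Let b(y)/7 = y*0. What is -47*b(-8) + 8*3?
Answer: 24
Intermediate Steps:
b(y) = 0 (b(y) = 7*(y*0) = 7*0 = 0)
-47*b(-8) + 8*3 = -47*0 + 8*3 = 0 + 24 = 24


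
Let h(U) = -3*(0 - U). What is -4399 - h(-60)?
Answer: -4219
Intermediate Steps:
h(U) = 3*U (h(U) = -(-3)*U = 3*U)
-4399 - h(-60) = -4399 - 3*(-60) = -4399 - 1*(-180) = -4399 + 180 = -4219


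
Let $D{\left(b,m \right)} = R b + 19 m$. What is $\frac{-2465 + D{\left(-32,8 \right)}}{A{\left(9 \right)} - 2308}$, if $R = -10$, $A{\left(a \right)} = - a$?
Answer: $\frac{1993}{2317} \approx 0.86016$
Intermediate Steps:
$D{\left(b,m \right)} = - 10 b + 19 m$
$\frac{-2465 + D{\left(-32,8 \right)}}{A{\left(9 \right)} - 2308} = \frac{-2465 + \left(\left(-10\right) \left(-32\right) + 19 \cdot 8\right)}{\left(-1\right) 9 - 2308} = \frac{-2465 + \left(320 + 152\right)}{-9 - 2308} = \frac{-2465 + 472}{-2317} = \left(-1993\right) \left(- \frac{1}{2317}\right) = \frac{1993}{2317}$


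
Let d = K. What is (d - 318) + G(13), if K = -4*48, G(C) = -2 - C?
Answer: -525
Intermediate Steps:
K = -192
d = -192
(d - 318) + G(13) = (-192 - 318) + (-2 - 1*13) = -510 + (-2 - 13) = -510 - 15 = -525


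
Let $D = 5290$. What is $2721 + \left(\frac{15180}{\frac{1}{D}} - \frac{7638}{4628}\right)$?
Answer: $\frac{185825583375}{2314} \approx 8.0305 \cdot 10^{7}$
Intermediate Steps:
$2721 + \left(\frac{15180}{\frac{1}{D}} - \frac{7638}{4628}\right) = 2721 + \left(\frac{15180}{\frac{1}{5290}} - \frac{7638}{4628}\right) = 2721 + \left(15180 \frac{1}{\frac{1}{5290}} - \frac{3819}{2314}\right) = 2721 + \left(15180 \cdot 5290 - \frac{3819}{2314}\right) = 2721 + \left(80302200 - \frac{3819}{2314}\right) = 2721 + \frac{185819286981}{2314} = \frac{185825583375}{2314}$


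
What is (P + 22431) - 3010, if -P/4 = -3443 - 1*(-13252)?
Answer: -19815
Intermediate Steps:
P = -39236 (P = -4*(-3443 - 1*(-13252)) = -4*(-3443 + 13252) = -4*9809 = -39236)
(P + 22431) - 3010 = (-39236 + 22431) - 3010 = -16805 - 3010 = -19815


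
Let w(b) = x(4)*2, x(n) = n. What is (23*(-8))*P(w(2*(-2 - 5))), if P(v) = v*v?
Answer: -11776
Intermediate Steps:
w(b) = 8 (w(b) = 4*2 = 8)
P(v) = v**2
(23*(-8))*P(w(2*(-2 - 5))) = (23*(-8))*8**2 = -184*64 = -11776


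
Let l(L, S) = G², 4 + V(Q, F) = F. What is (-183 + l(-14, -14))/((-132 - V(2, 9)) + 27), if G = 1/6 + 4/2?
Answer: 6419/3960 ≈ 1.6210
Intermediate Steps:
G = 13/6 (G = 1*(⅙) + 4*(½) = ⅙ + 2 = 13/6 ≈ 2.1667)
V(Q, F) = -4 + F
l(L, S) = 169/36 (l(L, S) = (13/6)² = 169/36)
(-183 + l(-14, -14))/((-132 - V(2, 9)) + 27) = (-183 + 169/36)/((-132 - (-4 + 9)) + 27) = -6419/(36*((-132 - 1*5) + 27)) = -6419/(36*((-132 - 5) + 27)) = -6419/(36*(-137 + 27)) = -6419/36/(-110) = -6419/36*(-1/110) = 6419/3960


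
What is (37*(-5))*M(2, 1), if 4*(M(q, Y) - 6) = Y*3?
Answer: -4995/4 ≈ -1248.8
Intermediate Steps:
M(q, Y) = 6 + 3*Y/4 (M(q, Y) = 6 + (Y*3)/4 = 6 + (3*Y)/4 = 6 + 3*Y/4)
(37*(-5))*M(2, 1) = (37*(-5))*(6 + (¾)*1) = -185*(6 + ¾) = -185*27/4 = -4995/4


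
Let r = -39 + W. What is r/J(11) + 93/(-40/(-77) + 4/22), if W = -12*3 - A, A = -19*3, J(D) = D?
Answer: 25933/198 ≈ 130.97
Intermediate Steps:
A = -57
W = 21 (W = -12*3 - 1*(-57) = -36 + 57 = 21)
r = -18 (r = -39 + 21 = -18)
r/J(11) + 93/(-40/(-77) + 4/22) = -18/11 + 93/(-40/(-77) + 4/22) = -18*1/11 + 93/(-40*(-1/77) + 4*(1/22)) = -18/11 + 93/(40/77 + 2/11) = -18/11 + 93/(54/77) = -18/11 + 93*(77/54) = -18/11 + 2387/18 = 25933/198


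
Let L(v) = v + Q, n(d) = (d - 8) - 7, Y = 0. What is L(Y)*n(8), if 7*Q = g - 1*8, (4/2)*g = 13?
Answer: 3/2 ≈ 1.5000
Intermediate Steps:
g = 13/2 (g = (½)*13 = 13/2 ≈ 6.5000)
Q = -3/14 (Q = (13/2 - 1*8)/7 = (13/2 - 8)/7 = (⅐)*(-3/2) = -3/14 ≈ -0.21429)
n(d) = -15 + d (n(d) = (-8 + d) - 7 = -15 + d)
L(v) = -3/14 + v (L(v) = v - 3/14 = -3/14 + v)
L(Y)*n(8) = (-3/14 + 0)*(-15 + 8) = -3/14*(-7) = 3/2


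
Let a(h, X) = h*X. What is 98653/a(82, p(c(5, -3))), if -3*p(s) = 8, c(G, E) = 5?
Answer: -295959/656 ≈ -451.16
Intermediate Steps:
p(s) = -8/3 (p(s) = -⅓*8 = -8/3)
a(h, X) = X*h
98653/a(82, p(c(5, -3))) = 98653/((-8/3*82)) = 98653/(-656/3) = 98653*(-3/656) = -295959/656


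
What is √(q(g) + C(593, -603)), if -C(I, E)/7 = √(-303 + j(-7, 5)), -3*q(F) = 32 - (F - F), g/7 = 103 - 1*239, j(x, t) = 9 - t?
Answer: √(-96 - 63*I*√299)/3 ≈ 7.4446 - 8.1295*I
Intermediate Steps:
g = -952 (g = 7*(103 - 1*239) = 7*(103 - 239) = 7*(-136) = -952)
q(F) = -32/3 (q(F) = -(32 - (F - F))/3 = -(32 - 1*0)/3 = -(32 + 0)/3 = -⅓*32 = -32/3)
C(I, E) = -7*I*√299 (C(I, E) = -7*√(-303 + (9 - 1*5)) = -7*√(-303 + (9 - 5)) = -7*√(-303 + 4) = -7*I*√299)
√(q(g) + C(593, -603)) = √(-32/3 - 7*I*√299)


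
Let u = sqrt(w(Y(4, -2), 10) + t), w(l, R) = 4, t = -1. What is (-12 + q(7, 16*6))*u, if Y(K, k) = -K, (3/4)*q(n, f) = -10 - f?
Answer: -460*sqrt(3)/3 ≈ -265.58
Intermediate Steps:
q(n, f) = -40/3 - 4*f/3 (q(n, f) = 4*(-10 - f)/3 = -40/3 - 4*f/3)
u = sqrt(3) (u = sqrt(4 - 1) = sqrt(3) ≈ 1.7320)
(-12 + q(7, 16*6))*u = (-12 + (-40/3 - 64*6/3))*sqrt(3) = (-12 + (-40/3 - 4/3*96))*sqrt(3) = (-12 + (-40/3 - 128))*sqrt(3) = (-12 - 424/3)*sqrt(3) = -460*sqrt(3)/3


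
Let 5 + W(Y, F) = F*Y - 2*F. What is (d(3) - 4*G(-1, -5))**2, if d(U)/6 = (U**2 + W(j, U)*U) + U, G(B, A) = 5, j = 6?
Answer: 31684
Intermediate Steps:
W(Y, F) = -5 - 2*F + F*Y (W(Y, F) = -5 + (F*Y - 2*F) = -5 + (-2*F + F*Y) = -5 - 2*F + F*Y)
d(U) = 6*U + 6*U**2 + 6*U*(-5 + 4*U) (d(U) = 6*((U**2 + (-5 - 2*U + U*6)*U) + U) = 6*((U**2 + (-5 - 2*U + 6*U)*U) + U) = 6*((U**2 + (-5 + 4*U)*U) + U) = 6*((U**2 + U*(-5 + 4*U)) + U) = 6*(U + U**2 + U*(-5 + 4*U)) = 6*U + 6*U**2 + 6*U*(-5 + 4*U))
(d(3) - 4*G(-1, -5))**2 = (6*3*(-4 + 5*3) - 4*5)**2 = (6*3*(-4 + 15) - 20)**2 = (6*3*11 - 20)**2 = (198 - 20)**2 = 178**2 = 31684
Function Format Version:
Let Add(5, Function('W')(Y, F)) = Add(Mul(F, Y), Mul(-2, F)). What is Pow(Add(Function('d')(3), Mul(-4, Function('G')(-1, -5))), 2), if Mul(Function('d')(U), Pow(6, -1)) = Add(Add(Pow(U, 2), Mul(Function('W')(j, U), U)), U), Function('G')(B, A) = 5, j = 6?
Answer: 31684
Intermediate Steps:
Function('W')(Y, F) = Add(-5, Mul(-2, F), Mul(F, Y)) (Function('W')(Y, F) = Add(-5, Add(Mul(F, Y), Mul(-2, F))) = Add(-5, Add(Mul(-2, F), Mul(F, Y))) = Add(-5, Mul(-2, F), Mul(F, Y)))
Function('d')(U) = Add(Mul(6, U), Mul(6, Pow(U, 2)), Mul(6, U, Add(-5, Mul(4, U)))) (Function('d')(U) = Mul(6, Add(Add(Pow(U, 2), Mul(Add(-5, Mul(-2, U), Mul(U, 6)), U)), U)) = Mul(6, Add(Add(Pow(U, 2), Mul(Add(-5, Mul(-2, U), Mul(6, U)), U)), U)) = Mul(6, Add(Add(Pow(U, 2), Mul(Add(-5, Mul(4, U)), U)), U)) = Mul(6, Add(Add(Pow(U, 2), Mul(U, Add(-5, Mul(4, U)))), U)) = Mul(6, Add(U, Pow(U, 2), Mul(U, Add(-5, Mul(4, U))))) = Add(Mul(6, U), Mul(6, Pow(U, 2)), Mul(6, U, Add(-5, Mul(4, U)))))
Pow(Add(Function('d')(3), Mul(-4, Function('G')(-1, -5))), 2) = Pow(Add(Mul(6, 3, Add(-4, Mul(5, 3))), Mul(-4, 5)), 2) = Pow(Add(Mul(6, 3, Add(-4, 15)), -20), 2) = Pow(Add(Mul(6, 3, 11), -20), 2) = Pow(Add(198, -20), 2) = Pow(178, 2) = 31684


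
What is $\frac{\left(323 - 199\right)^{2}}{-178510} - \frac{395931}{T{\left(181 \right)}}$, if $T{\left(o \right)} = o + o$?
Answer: $- \frac{35341604461}{32310310} \approx -1093.8$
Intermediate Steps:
$T{\left(o \right)} = 2 o$
$\frac{\left(323 - 199\right)^{2}}{-178510} - \frac{395931}{T{\left(181 \right)}} = \frac{\left(323 - 199\right)^{2}}{-178510} - \frac{395931}{2 \cdot 181} = 124^{2} \left(- \frac{1}{178510}\right) - \frac{395931}{362} = 15376 \left(- \frac{1}{178510}\right) - \frac{395931}{362} = - \frac{7688}{89255} - \frac{395931}{362} = - \frac{35341604461}{32310310}$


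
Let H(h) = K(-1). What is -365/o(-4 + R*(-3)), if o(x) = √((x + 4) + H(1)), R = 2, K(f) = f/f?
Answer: 73*I*√5 ≈ 163.23*I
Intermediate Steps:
K(f) = 1
H(h) = 1
o(x) = √(5 + x) (o(x) = √((x + 4) + 1) = √((4 + x) + 1) = √(5 + x))
-365/o(-4 + R*(-3)) = -365/√(5 + (-4 + 2*(-3))) = -365/√(5 + (-4 - 6)) = -365/√(5 - 10) = -365/√(-5) = -365/(I*√5) = -I*√5/5*(-365) = 73*I*√5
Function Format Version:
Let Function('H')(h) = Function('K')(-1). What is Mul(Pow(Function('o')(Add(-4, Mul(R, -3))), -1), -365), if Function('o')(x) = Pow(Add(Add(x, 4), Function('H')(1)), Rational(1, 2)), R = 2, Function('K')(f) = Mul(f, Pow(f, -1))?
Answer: Mul(73, I, Pow(5, Rational(1, 2))) ≈ Mul(163.23, I)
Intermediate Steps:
Function('K')(f) = 1
Function('H')(h) = 1
Function('o')(x) = Pow(Add(5, x), Rational(1, 2)) (Function('o')(x) = Pow(Add(Add(x, 4), 1), Rational(1, 2)) = Pow(Add(Add(4, x), 1), Rational(1, 2)) = Pow(Add(5, x), Rational(1, 2)))
Mul(Pow(Function('o')(Add(-4, Mul(R, -3))), -1), -365) = Mul(Pow(Pow(Add(5, Add(-4, Mul(2, -3))), Rational(1, 2)), -1), -365) = Mul(Pow(Pow(Add(5, Add(-4, -6)), Rational(1, 2)), -1), -365) = Mul(Pow(Pow(Add(5, -10), Rational(1, 2)), -1), -365) = Mul(Pow(Pow(-5, Rational(1, 2)), -1), -365) = Mul(Pow(Mul(I, Pow(5, Rational(1, 2))), -1), -365) = Mul(Mul(Rational(-1, 5), I, Pow(5, Rational(1, 2))), -365) = Mul(73, I, Pow(5, Rational(1, 2)))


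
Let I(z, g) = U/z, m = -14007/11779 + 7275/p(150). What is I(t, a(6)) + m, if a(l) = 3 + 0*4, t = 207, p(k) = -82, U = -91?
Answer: -18063940291/199936746 ≈ -90.348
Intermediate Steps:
a(l) = 3 (a(l) = 3 + 0 = 3)
m = -86840799/965878 (m = -14007/11779 + 7275/(-82) = -14007*1/11779 + 7275*(-1/82) = -14007/11779 - 7275/82 = -86840799/965878 ≈ -89.909)
I(z, g) = -91/z
I(t, a(6)) + m = -91/207 - 86840799/965878 = -18063940291/199936746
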